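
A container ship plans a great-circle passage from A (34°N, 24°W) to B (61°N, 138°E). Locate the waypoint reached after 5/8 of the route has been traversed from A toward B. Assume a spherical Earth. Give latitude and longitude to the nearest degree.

Write both endpoints as unit vectors p₁, p₂ with components (cos φ cos λ, cos φ sin λ, sin φ).
The central angle between the endpoints is δ = arccos(p₁·p₂) ≈ 1.464 rad (83.9°).
Interpolate at f = 5/8 with slerp weights a = sin((1−f)δ)/sin δ ≈ 0.525, b = sin(fδ)/sin δ ≈ 0.797.
p = a·p₁ + b·p₂ ≈ (0.110, 0.082, 0.991); φ = arcsin(p_z) ≈ 82.11°, λ = atan2(p_y, p_x) ≈ 36.50°.

≈ (82°N, 37°E)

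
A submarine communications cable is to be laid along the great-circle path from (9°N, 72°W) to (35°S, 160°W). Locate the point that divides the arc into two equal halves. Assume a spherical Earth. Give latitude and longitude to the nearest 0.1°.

From cos δ = sin φ₁ sin φ₂ + cos φ₁ cos φ₂ cos Δλ, the central angle is δ ≈ 1.632 rad (93.5°).
Interpolate at f = 1/2 with slerp weights a = sin((1−f)δ)/sin δ ≈ 0.730, b = sin(fδ)/sin δ ≈ 0.730.
p = a·p₁ + b·p₂ ≈ (-0.339, -0.890, -0.304); φ = arcsin(p_z) ≈ -17.73°, λ = atan2(p_y, p_x) ≈ -110.85°.

≈ (17.7°S, 110.9°W)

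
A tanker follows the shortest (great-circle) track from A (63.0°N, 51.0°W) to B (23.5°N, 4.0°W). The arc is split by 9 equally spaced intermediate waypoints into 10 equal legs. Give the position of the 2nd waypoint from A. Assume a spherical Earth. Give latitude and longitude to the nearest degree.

Write both endpoints as unit vectors p₁, p₂ with components (cos φ cos λ, cos φ sin λ, sin φ).
The central angle between the endpoints is δ = arccos(p₁·p₂) ≈ 0.877 rad (50.3°).
Interpolate at f = 2/10 with slerp weights a = sin((1−f)δ)/sin δ ≈ 0.840, b = sin(fδ)/sin δ ≈ 0.227.
p = a·p₁ + b·p₂ ≈ (0.448, -0.311, 0.839); φ = arcsin(p_z) ≈ 56.99°, λ = atan2(p_y, p_x) ≈ -34.77°.

≈ (57°N, 35°W)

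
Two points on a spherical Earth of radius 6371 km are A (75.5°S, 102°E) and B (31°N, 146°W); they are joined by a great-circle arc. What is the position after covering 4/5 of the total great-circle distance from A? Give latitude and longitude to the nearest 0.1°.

Convert each endpoint to a unit vector on the sphere (x = cos φ cos λ, y = cos φ sin λ, z = sin φ).
The central angle between the endpoints is δ = arccos(p₁·p₂) ≈ 2.188 rad (125.4°).
Interpolate at f = 4/5 with slerp weights a = sin((1−f)δ)/sin δ ≈ 0.520, b = sin(fδ)/sin δ ≈ 1.207.
p = a·p₁ + b·p₂ ≈ (-0.885, -0.451, 0.118); φ = arcsin(p_z) ≈ 6.79°, λ = atan2(p_y, p_x) ≈ -152.98°.

≈ (6.8°N, 153.0°W)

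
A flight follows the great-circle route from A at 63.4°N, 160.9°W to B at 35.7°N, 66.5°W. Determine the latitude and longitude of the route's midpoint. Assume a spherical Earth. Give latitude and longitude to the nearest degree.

≈ 59°N, 96°W

Convert each endpoint to a unit vector on the sphere (x = cos φ cos λ, y = cos φ sin λ, z = sin φ).
The central angle between the endpoints is δ = arccos(p₁·p₂) ≈ 1.054 rad (60.4°).
Interpolate at f = 1/2 with slerp weights a = sin((1−f)δ)/sin δ ≈ 0.579, b = sin(fδ)/sin δ ≈ 0.579.
p = a·p₁ + b·p₂ ≈ (-0.057, -0.516, 0.855); φ = arcsin(p_z) ≈ 58.75°, λ = atan2(p_y, p_x) ≈ -96.36°.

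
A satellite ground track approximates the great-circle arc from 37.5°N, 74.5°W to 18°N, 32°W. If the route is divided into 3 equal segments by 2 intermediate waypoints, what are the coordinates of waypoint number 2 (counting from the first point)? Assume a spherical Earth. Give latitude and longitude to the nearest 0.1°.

Convert each endpoint to a unit vector on the sphere (x = cos φ cos λ, y = cos φ sin λ, z = sin φ).
The central angle between the endpoints is δ = arccos(p₁·p₂) ≈ 0.731 rad (41.9°).
Interpolate at f = 2/3 with slerp weights a = sin((1−f)δ)/sin δ ≈ 0.361, b = sin(fδ)/sin δ ≈ 0.701.
p = a·p₁ + b·p₂ ≈ (0.642, -0.630, 0.437); φ = arcsin(p_z) ≈ 25.90°, λ = atan2(p_y, p_x) ≈ -44.43°.

≈ 25.9°N, 44.4°W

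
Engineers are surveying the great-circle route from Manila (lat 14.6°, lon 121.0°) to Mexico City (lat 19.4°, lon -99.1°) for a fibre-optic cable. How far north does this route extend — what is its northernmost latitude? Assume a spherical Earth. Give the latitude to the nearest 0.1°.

The great circle lies in the plane with unit normal n̂ = (p₁ × p₂)/|p₁ × p₂|.
Here n̂_z ≈ +0.745; the vertex latitude is φ_max = arccos|n̂_z| ≈ 41.8°.
Check via Clairaut: cos φ_max = |cos φ₁| · sin C = cos(14.6°)·sin(50.4°) ≈ 0.745, again giving ≈ 41.8°.

≈ 41.8°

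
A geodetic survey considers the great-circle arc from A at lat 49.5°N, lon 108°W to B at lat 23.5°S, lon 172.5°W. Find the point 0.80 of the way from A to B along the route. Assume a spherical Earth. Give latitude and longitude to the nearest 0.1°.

Convert each endpoint to a unit vector on the sphere (x = cos φ cos λ, y = cos φ sin λ, z = sin φ).
The central angle between the endpoints is δ = arccos(p₁·p₂) ≈ 1.618 rad (92.7°).
Interpolate at f = 0.80 with slerp weights a = sin((1−f)δ)/sin δ ≈ 0.318, b = sin(fδ)/sin δ ≈ 0.963.
p = a·p₁ + b·p₂ ≈ (-0.939, -0.312, -0.142); φ = arcsin(p_z) ≈ -8.16°, λ = atan2(p_y, p_x) ≈ -161.64°.

≈ lat 8.2°S, lon 161.6°W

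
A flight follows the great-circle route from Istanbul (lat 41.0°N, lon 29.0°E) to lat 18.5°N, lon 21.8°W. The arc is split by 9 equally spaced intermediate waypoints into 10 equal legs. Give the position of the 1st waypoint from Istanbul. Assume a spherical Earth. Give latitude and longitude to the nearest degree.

Write both endpoints as unit vectors p₁, p₂ with components (cos φ cos λ, cos φ sin λ, sin φ).
The central angle between the endpoints is δ = arccos(p₁·p₂) ≈ 0.849 rad (48.7°).
Interpolate at f = 1/10 with slerp weights a = sin((1−f)δ)/sin δ ≈ 0.922, b = sin(fδ)/sin δ ≈ 0.113.
p = a·p₁ + b·p₂ ≈ (0.708, 0.297, 0.641); φ = arcsin(p_z) ≈ 39.84°, λ = atan2(p_y, p_x) ≈ 22.79°.

≈ lat 40°N, lon 23°E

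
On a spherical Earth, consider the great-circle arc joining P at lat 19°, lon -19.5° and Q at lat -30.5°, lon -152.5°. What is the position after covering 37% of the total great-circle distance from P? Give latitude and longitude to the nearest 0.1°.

≈ lat -5.5°, lon -64.2°

From cos δ = sin φ₁ sin φ₂ + cos φ₁ cos φ₂ cos Δλ, the central angle is δ ≈ 2.376 rad (136.1°).
Interpolate at f = 0.37 with slerp weights a = sin((1−f)δ)/sin δ ≈ 1.439, b = sin(fδ)/sin δ ≈ 1.111.
p = a·p₁ + b·p₂ ≈ (0.433, -0.896, -0.096); φ = arcsin(p_z) ≈ -5.48°, λ = atan2(p_y, p_x) ≈ -64.20°.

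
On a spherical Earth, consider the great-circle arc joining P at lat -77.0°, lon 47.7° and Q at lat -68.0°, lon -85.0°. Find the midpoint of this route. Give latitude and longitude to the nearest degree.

≈ lat -82°, lon -48°

The haversine formula gives a central angle δ ≈ 0.562 rad (32.2°) between the endpoints.
Interpolate at f = 1/2 with slerp weights a = sin((1−f)δ)/sin δ ≈ 0.520, b = sin(fδ)/sin δ ≈ 0.520.
p = a·p₁ + b·p₂ ≈ (0.096, -0.108, -0.990); φ = arcsin(p_z) ≈ -81.72°, λ = atan2(p_y, p_x) ≈ -48.33°.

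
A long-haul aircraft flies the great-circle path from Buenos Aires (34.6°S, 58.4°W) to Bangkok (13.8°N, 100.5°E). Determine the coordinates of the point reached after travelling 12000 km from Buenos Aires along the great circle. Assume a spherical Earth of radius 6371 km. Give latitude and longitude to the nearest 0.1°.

≈ 20.6°S, 72.8°E

Write both endpoints as unit vectors p₁, p₂ with components (cos φ cos λ, cos φ sin λ, sin φ).
The central angle between the endpoints is δ = arccos(p₁·p₂) ≈ 2.649 rad (151.8°). The total great-circle distance is δ·R ≈ 2.649 × 6371 ≈ 16878 km, so the target fraction is f = 12000/16878 ≈ 0.711.
Interpolate at f ≈ 0.711 with slerp weights a = sin((1−f)δ)/sin δ ≈ 1.466, b = sin(fδ)/sin δ ≈ 2.013.
p = a·p₁ + b·p₂ ≈ (0.276, 0.894, -0.352); φ = arcsin(p_z) ≈ -20.64°, λ = atan2(p_y, p_x) ≈ 72.84°.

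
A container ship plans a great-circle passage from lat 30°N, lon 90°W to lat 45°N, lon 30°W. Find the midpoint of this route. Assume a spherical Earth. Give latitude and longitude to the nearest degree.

Write both endpoints as unit vectors p₁, p₂ with components (cos φ cos λ, cos φ sin λ, sin φ).
The central angle between the endpoints is δ = arccos(p₁·p₂) ≈ 0.850 rad (48.7°).
Interpolate at f = 1/2 with slerp weights a = sin((1−f)δ)/sin δ ≈ 0.549, b = sin(fδ)/sin δ ≈ 0.549.
p = a·p₁ + b·p₂ ≈ (0.336, -0.669, 0.663); φ = arcsin(p_z) ≈ 41.49°, λ = atan2(p_y, p_x) ≈ -63.34°.

≈ lat 41°N, lon 63°W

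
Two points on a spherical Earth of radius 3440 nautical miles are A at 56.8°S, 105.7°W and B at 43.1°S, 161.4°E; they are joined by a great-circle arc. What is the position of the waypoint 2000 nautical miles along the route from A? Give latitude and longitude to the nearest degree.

≈ 58°S, 170°W

Convert each endpoint to a unit vector on the sphere (x = cos φ cos λ, y = cos φ sin λ, z = sin φ).
The central angle between the endpoints is δ = arccos(p₁·p₂) ≈ 0.987 rad (56.5°). The total great-circle distance is δ·R ≈ 0.987 × 3440 ≈ 3394 nmi, so the target fraction is f = 2000/3394 ≈ 0.589.
Interpolate at f ≈ 0.589 with slerp weights a = sin((1−f)δ)/sin δ ≈ 0.473, b = sin(fδ)/sin δ ≈ 0.658.
p = a·p₁ + b·p₂ ≈ (-0.526, -0.096, -0.845); φ = arcsin(p_z) ≈ -57.70°, λ = atan2(p_y, p_x) ≈ -169.67°.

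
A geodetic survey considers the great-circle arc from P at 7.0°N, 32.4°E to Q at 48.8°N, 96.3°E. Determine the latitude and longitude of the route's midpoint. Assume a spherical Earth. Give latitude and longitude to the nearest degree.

≈ 32°N, 57°E

Convert each endpoint to a unit vector on the sphere (x = cos φ cos λ, y = cos φ sin λ, z = sin φ).
The central angle between the endpoints is δ = arccos(p₁·p₂) ≈ 1.182 rad (67.7°).
Interpolate at f = 1/2 with slerp weights a = sin((1−f)δ)/sin δ ≈ 0.602, b = sin(fδ)/sin δ ≈ 0.602.
p = a·p₁ + b·p₂ ≈ (0.461, 0.714, 0.526); φ = arcsin(p_z) ≈ 31.76°, λ = atan2(p_y, p_x) ≈ 57.16°.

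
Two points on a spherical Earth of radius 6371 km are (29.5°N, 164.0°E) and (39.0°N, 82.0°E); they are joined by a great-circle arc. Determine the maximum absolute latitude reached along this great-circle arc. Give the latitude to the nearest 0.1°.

≈ 42.9°N

The great circle lies in the plane with unit normal n̂ = (p₁ × p₂)/|p₁ × p₂|.
Here n̂_z ≈ -0.732; the vertex latitude is φ_max = arccos|n̂_z| ≈ 42.9°.
Check via Clairaut: cos φ_max = |cos φ₁| · sin C = cos(29.5°)·sin(57.3°) ≈ 0.732, again giving ≈ 42.9°.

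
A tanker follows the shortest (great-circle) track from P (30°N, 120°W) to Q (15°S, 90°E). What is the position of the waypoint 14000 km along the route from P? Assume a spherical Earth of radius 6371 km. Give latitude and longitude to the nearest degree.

From cos δ = sin φ₁ sin φ₂ + cos φ₁ cos φ₂ cos Δλ, the central angle is δ ≈ 2.594 rad (148.6°). The total great-circle distance is δ·R ≈ 2.594 × 6371 ≈ 16527 km, so the target fraction is f = 14000/16527 ≈ 0.847.
Interpolate at f ≈ 0.847 with slerp weights a = sin((1−f)δ)/sin δ ≈ 0.742, b = sin(fδ)/sin δ ≈ 1.556.
p = a·p₁ + b·p₂ ≈ (-0.321, 0.946, -0.032); φ = arcsin(p_z) ≈ -1.81°, λ = atan2(p_y, p_x) ≈ 108.76°.

≈ (2°S, 109°E)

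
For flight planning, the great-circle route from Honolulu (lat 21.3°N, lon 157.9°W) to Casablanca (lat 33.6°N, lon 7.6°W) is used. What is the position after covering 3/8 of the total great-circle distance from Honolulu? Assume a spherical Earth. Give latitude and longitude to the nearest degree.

≈ lat 57°N, lon 121°W

Convert each endpoint to a unit vector on the sphere (x = cos φ cos λ, y = cos φ sin λ, z = sin φ).
The central angle between the endpoints is δ = arccos(p₁·p₂) ≈ 2.064 rad (118.2°).
Interpolate at f = 3/8 with slerp weights a = sin((1−f)δ)/sin δ ≈ 1.090, b = sin(fδ)/sin δ ≈ 0.793.
p = a·p₁ + b·p₂ ≈ (-0.286, -0.470, 0.835); φ = arcsin(p_z) ≈ 56.63°, λ = atan2(p_y, p_x) ≈ -121.38°.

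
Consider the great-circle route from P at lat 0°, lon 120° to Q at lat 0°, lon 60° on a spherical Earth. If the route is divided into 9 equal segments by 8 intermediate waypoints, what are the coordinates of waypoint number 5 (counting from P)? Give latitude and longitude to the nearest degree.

Convert each endpoint to a unit vector on the sphere (x = cos φ cos λ, y = cos φ sin λ, z = sin φ).
The central angle between the endpoints is δ = arccos(p₁·p₂) ≈ 1.047 rad (60.0°).
Interpolate at f = 5/9 with slerp weights a = sin((1−f)δ)/sin δ ≈ 0.518, b = sin(fδ)/sin δ ≈ 0.635.
p = a·p₁ + b·p₂ ≈ (0.058, 0.998, 0.000); φ = arcsin(p_z) ≈ 0.00°, λ = atan2(p_y, p_x) ≈ 86.67°.

≈ lat 0°, lon 87°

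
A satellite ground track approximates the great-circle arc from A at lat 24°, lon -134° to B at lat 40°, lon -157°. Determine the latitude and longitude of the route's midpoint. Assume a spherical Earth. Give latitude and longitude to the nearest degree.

The haversine formula gives a central angle δ ≈ 0.438 rad (25.1°) between the endpoints.
Interpolate at f = 1/2 with slerp weights a = sin((1−f)δ)/sin δ ≈ 0.512, b = sin(fδ)/sin δ ≈ 0.512.
p = a·p₁ + b·p₂ ≈ (-0.686, -0.490, 0.538); φ = arcsin(p_z) ≈ 32.52°, λ = atan2(p_y, p_x) ≈ -144.48°.

≈ lat 33°, lon -144°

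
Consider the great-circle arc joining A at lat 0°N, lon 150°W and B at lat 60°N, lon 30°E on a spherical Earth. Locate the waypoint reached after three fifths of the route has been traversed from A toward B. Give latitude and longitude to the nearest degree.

≈ lat 72°N, lon 150°W

Convert each endpoint to a unit vector on the sphere (x = cos φ cos λ, y = cos φ sin λ, z = sin φ).
The central angle between the endpoints is δ = arccos(p₁·p₂) ≈ 2.094 rad (120.0°).
Interpolate at f = 3/5 with slerp weights a = sin((1−f)δ)/sin δ ≈ 0.858, b = sin(fδ)/sin δ ≈ 1.098.
p = a·p₁ + b·p₂ ≈ (-0.268, -0.155, 0.951); φ = arcsin(p_z) ≈ 72.00°, λ = atan2(p_y, p_x) ≈ -150.00°.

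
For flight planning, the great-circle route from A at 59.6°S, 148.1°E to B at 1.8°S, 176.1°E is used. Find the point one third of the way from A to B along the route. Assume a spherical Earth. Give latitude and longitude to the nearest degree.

Write both endpoints as unit vectors p₁, p₂ with components (cos φ cos λ, cos φ sin λ, sin φ).
The central angle between the endpoints is δ = arccos(p₁·p₂) ≈ 1.077 rad (61.7°).
Interpolate at f = 1/3 with slerp weights a = sin((1−f)δ)/sin δ ≈ 0.747, b = sin(fδ)/sin δ ≈ 0.399.
p = a·p₁ + b·p₂ ≈ (-0.719, 0.227, -0.657); φ = arcsin(p_z) ≈ -41.07°, λ = atan2(p_y, p_x) ≈ 162.48°.

≈ 41°S, 162°E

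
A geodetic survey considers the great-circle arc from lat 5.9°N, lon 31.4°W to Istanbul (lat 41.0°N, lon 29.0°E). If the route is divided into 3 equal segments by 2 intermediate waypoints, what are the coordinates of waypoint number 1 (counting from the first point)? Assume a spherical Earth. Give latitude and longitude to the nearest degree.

≈ lat 20°N, lon 15°W

Write both endpoints as unit vectors p₁, p₂ with components (cos φ cos λ, cos φ sin λ, sin φ).
The central angle between the endpoints is δ = arccos(p₁·p₂) ≈ 1.117 rad (64.0°).
Interpolate at f = 1/3 with slerp weights a = sin((1−f)δ)/sin δ ≈ 0.754, b = sin(fδ)/sin δ ≈ 0.405.
p = a·p₁ + b·p₂ ≈ (0.907, -0.243, 0.343); φ = arcsin(p_z) ≈ 20.06°, λ = atan2(p_y, p_x) ≈ -14.97°.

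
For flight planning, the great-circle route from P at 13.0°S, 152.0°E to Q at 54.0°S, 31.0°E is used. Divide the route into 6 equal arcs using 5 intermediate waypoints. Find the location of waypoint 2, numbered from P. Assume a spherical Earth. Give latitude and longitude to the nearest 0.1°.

≈ 39.6°S, 131.5°E

Convert each endpoint to a unit vector on the sphere (x = cos φ cos λ, y = cos φ sin λ, z = sin φ).
The central angle between the endpoints is δ = arccos(p₁·p₂) ≈ 1.684 rad (96.5°).
Interpolate at f = 2/6 with slerp weights a = sin((1−f)δ)/sin δ ≈ 0.907, b = sin(fδ)/sin δ ≈ 0.536.
p = a·p₁ + b·p₂ ≈ (-0.510, 0.577, -0.637); φ = arcsin(p_z) ≈ -39.60°, λ = atan2(p_y, p_x) ≈ 131.49°.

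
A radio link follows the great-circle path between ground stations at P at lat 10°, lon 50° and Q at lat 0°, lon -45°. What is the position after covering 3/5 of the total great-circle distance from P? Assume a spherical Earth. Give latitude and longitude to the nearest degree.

≈ lat 6°, lon -7°

From cos δ = sin φ₁ sin φ₂ + cos φ₁ cos φ₂ cos Δλ, the central angle is δ ≈ 1.657 rad (94.9°).
Interpolate at f = 3/5 with slerp weights a = sin((1−f)δ)/sin δ ≈ 0.618, b = sin(fδ)/sin δ ≈ 0.841.
p = a·p₁ + b·p₂ ≈ (0.986, -0.129, 0.107); φ = arcsin(p_z) ≈ 6.16°, λ = atan2(p_y, p_x) ≈ -7.46°.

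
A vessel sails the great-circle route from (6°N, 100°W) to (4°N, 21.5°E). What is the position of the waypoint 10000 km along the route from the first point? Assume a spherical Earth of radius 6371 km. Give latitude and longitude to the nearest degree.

The haversine formula gives a central angle δ ≈ 2.107 rad (120.7°) between the endpoints. The total great-circle distance is δ·R ≈ 2.107 × 6371 ≈ 13425 km, so the target fraction is f = 10000/13425 ≈ 0.745.
Interpolate at f ≈ 0.745 with slerp weights a = sin((1−f)δ)/sin δ ≈ 0.596, b = sin(fδ)/sin δ ≈ 1.163.
p = a·p₁ + b·p₂ ≈ (0.977, -0.158, 0.143); φ = arcsin(p_z) ≈ 8.25°, λ = atan2(p_y, p_x) ≈ -9.20°.

≈ (8°N, 9°W)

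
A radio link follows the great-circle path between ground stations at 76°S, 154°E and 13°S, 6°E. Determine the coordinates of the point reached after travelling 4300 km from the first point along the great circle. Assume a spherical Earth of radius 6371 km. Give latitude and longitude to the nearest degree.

The haversine formula gives a central angle δ ≈ 1.552 rad (88.9°) between the endpoints. The total great-circle distance is δ·R ≈ 1.552 × 6371 ≈ 9891 km, so the target fraction is f = 4300/9891 ≈ 0.435.
Interpolate at f ≈ 0.435 with slerp weights a = sin((1−f)δ)/sin δ ≈ 0.769, b = sin(fδ)/sin δ ≈ 0.625.
p = a·p₁ + b·p₂ ≈ (0.438, 0.145, -0.887); φ = arcsin(p_z) ≈ -62.50°, λ = atan2(p_y, p_x) ≈ 18.33°.

≈ 62°S, 18°E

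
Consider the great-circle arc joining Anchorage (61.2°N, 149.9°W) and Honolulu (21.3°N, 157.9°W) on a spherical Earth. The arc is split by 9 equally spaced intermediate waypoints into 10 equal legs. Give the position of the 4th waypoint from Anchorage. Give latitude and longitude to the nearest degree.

Write both endpoints as unit vectors p₁, p₂ with components (cos φ cos λ, cos φ sin λ, sin φ).
The central angle between the endpoints is δ = arccos(p₁·p₂) ≈ 0.703 rad (40.3°).
Interpolate at f = 4/10 with slerp weights a = sin((1−f)δ)/sin δ ≈ 0.633, b = sin(fδ)/sin δ ≈ 0.429.
p = a·p₁ + b·p₂ ≈ (-0.634, -0.303, 0.711); φ = arcsin(p_z) ≈ 45.31°, λ = atan2(p_y, p_x) ≈ -154.44°.

≈ 45°N, 154°W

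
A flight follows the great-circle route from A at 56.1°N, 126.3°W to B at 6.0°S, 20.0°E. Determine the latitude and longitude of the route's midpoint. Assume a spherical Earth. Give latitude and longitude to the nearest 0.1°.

Write both endpoints as unit vectors p₁, p₂ with components (cos φ cos λ, cos φ sin λ, sin φ).
The central angle between the endpoints is δ = arccos(p₁·p₂) ≈ 2.151 rad (123.2°).
Interpolate at f = 1/2 with slerp weights a = sin((1−f)δ)/sin δ ≈ 1.052, b = sin(fδ)/sin δ ≈ 1.052.
p = a·p₁ + b·p₂ ≈ (0.636, -0.115, 0.763); φ = arcsin(p_z) ≈ 49.75°, λ = atan2(p_y, p_x) ≈ -10.26°.

≈ 49.8°N, 10.3°W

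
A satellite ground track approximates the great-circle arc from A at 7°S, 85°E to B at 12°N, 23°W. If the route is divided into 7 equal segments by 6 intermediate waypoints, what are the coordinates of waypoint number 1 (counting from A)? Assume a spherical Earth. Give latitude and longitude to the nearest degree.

Convert each endpoint to a unit vector on the sphere (x = cos φ cos λ, y = cos φ sin λ, z = sin φ).
The central angle between the endpoints is δ = arccos(p₁·p₂) ≈ 1.902 rad (109.0°).
Interpolate at f = 1/7 with slerp weights a = sin((1−f)δ)/sin δ ≈ 1.056, b = sin(fδ)/sin δ ≈ 0.284.
p = a·p₁ + b·p₂ ≈ (0.347, 0.935, -0.070); φ = arcsin(p_z) ≈ -3.99°, λ = atan2(p_y, p_x) ≈ 69.65°.

≈ 4°S, 70°E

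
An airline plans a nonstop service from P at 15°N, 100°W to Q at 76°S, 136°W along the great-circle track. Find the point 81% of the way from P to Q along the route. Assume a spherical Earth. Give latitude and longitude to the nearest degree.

≈ 60°S, 116°W

Convert each endpoint to a unit vector on the sphere (x = cos φ cos λ, y = cos φ sin λ, z = sin φ).
The central angle between the endpoints is δ = arccos(p₁·p₂) ≈ 1.633 rad (93.6°).
Interpolate at f = 0.81 with slerp weights a = sin((1−f)δ)/sin δ ≈ 0.306, b = sin(fδ)/sin δ ≈ 0.971.
p = a·p₁ + b·p₂ ≈ (-0.220, -0.454, -0.863); φ = arcsin(p_z) ≈ -59.68°, λ = atan2(p_y, p_x) ≈ -115.88°.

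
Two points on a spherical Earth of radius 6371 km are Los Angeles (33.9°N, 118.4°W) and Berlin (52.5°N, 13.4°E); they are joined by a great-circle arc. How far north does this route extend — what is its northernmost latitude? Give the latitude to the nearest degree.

The great circle lies in the plane with unit normal n̂ = (p₁ × p₂)/|p₁ × p₂|.
Here n̂_z ≈ +0.379; the vertex latitude is φ_max = arccos|n̂_z| ≈ 67.7°.

≈ 68°N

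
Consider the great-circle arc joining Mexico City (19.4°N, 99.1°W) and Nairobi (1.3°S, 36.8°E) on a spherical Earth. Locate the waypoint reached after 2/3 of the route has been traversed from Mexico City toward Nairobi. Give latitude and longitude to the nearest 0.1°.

≈ 16.7°N, 4.4°W

Write both endpoints as unit vectors p₁, p₂ with components (cos φ cos λ, cos φ sin λ, sin φ).
The central angle between the endpoints is δ = arccos(p₁·p₂) ≈ 2.325 rad (133.2°).
Interpolate at f = 2/3 with slerp weights a = sin((1−f)δ)/sin δ ≈ 0.960, b = sin(fδ)/sin δ ≈ 1.372.
p = a·p₁ + b·p₂ ≈ (0.955, -0.073, 0.288); φ = arcsin(p_z) ≈ 16.73°, λ = atan2(p_y, p_x) ≈ -4.35°.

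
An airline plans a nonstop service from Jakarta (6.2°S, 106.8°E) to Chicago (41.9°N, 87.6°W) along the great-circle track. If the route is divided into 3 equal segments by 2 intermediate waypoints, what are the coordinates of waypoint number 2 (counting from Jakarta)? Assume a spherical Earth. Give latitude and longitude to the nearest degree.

Convert each endpoint to a unit vector on the sphere (x = cos φ cos λ, y = cos φ sin λ, z = sin φ).
The central angle between the endpoints is δ = arccos(p₁·p₂) ≈ 2.480 rad (142.1°).
Interpolate at f = 2/3 with slerp weights a = sin((1−f)δ)/sin δ ≈ 1.197, b = sin(fδ)/sin δ ≈ 1.622.
p = a·p₁ + b·p₂ ≈ (-0.293, -0.067, 0.954); φ = arcsin(p_z) ≈ 72.49°, λ = atan2(p_y, p_x) ≈ -167.18°.

≈ (72°N, 167°W)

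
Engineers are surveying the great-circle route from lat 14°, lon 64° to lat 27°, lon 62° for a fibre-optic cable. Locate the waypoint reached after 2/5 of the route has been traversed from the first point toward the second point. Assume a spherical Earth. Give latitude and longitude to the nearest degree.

≈ lat 19°, lon 63°

Write both endpoints as unit vectors p₁, p₂ with components (cos φ cos λ, cos φ sin λ, sin φ).
The central angle between the endpoints is δ = arccos(p₁·p₂) ≈ 0.229 rad (13.1°).
Interpolate at f = 2/5 with slerp weights a = sin((1−f)δ)/sin δ ≈ 0.603, b = sin(fδ)/sin δ ≈ 0.403.
p = a·p₁ + b·p₂ ≈ (0.425, 0.843, 0.329); φ = arcsin(p_z) ≈ 19.20°, λ = atan2(p_y, p_x) ≈ 63.24°.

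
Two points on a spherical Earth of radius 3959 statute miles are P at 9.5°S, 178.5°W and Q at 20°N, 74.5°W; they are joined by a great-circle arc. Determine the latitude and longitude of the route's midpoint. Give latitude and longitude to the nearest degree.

≈ 8°N, 128°W

Convert each endpoint to a unit vector on the sphere (x = cos φ cos λ, y = cos φ sin λ, z = sin φ).
The central angle between the endpoints is δ = arccos(p₁·p₂) ≈ 1.855 rad (106.3°).
Interpolate at f = 1/2 with slerp weights a = sin((1−f)δ)/sin δ ≈ 0.834, b = sin(fδ)/sin δ ≈ 0.834.
p = a·p₁ + b·p₂ ≈ (-0.613, -0.776, 0.148); φ = arcsin(p_z) ≈ 8.48°, λ = atan2(p_y, p_x) ≈ -128.27°.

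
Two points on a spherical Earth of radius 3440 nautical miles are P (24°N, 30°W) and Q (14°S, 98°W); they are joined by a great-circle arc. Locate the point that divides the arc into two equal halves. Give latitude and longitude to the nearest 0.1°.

Convert each endpoint to a unit vector on the sphere (x = cos φ cos λ, y = cos φ sin λ, z = sin φ).
The central angle between the endpoints is δ = arccos(p₁·p₂) ≈ 1.335 rad (76.5°).
Interpolate at f = 1/2 with slerp weights a = sin((1−f)δ)/sin δ ≈ 0.637, b = sin(fδ)/sin δ ≈ 0.637.
p = a·p₁ + b·p₂ ≈ (0.418, -0.903, 0.105); φ = arcsin(p_z) ≈ 6.02°, λ = atan2(p_y, p_x) ≈ -65.16°.

≈ (6.0°N, 65.2°W)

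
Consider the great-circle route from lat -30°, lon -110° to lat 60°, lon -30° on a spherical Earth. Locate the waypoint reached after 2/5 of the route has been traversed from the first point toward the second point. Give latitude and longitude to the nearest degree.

≈ lat 9°, lon -88°

From cos δ = sin φ₁ sin φ₂ + cos φ₁ cos φ₂ cos Δλ, the central angle is δ ≈ 1.937 rad (111.0°).
Interpolate at f = 2/5 with slerp weights a = sin((1−f)δ)/sin δ ≈ 0.983, b = sin(fδ)/sin δ ≈ 0.749.
p = a·p₁ + b·p₂ ≈ (0.033, -0.987, 0.157); φ = arcsin(p_z) ≈ 9.06°, λ = atan2(p_y, p_x) ≈ -88.07°.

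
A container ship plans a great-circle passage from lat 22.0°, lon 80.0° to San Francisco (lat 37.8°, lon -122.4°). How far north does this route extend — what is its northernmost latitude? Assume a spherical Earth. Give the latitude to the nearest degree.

≈ 72°

The great circle lies in the plane with unit normal n̂ = (p₁ × p₂)/|p₁ × p₂|.
Here n̂_z ≈ +0.312; the vertex latitude is φ_max = arccos|n̂_z| ≈ 71.8°.
Check via Clairaut: cos φ_max = |cos φ₁| · sin C = cos(22.0°)·sin(19.7°) ≈ 0.312, again giving ≈ 71.8°.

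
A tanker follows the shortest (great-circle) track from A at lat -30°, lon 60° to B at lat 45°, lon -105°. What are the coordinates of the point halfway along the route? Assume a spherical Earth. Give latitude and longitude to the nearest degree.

≈ lat 39°, lon 15°

Write both endpoints as unit vectors p₁, p₂ with components (cos φ cos λ, cos φ sin λ, sin φ).
The central angle between the endpoints is δ = arccos(p₁·p₂) ≈ 2.809 rad (160.9°).
Interpolate at f = 1/2 with slerp weights a = sin((1−f)δ)/sin δ ≈ 3.017, b = sin(fδ)/sin δ ≈ 3.017.
p = a·p₁ + b·p₂ ≈ (0.754, 0.202, 0.625); φ = arcsin(p_z) ≈ 38.67°, λ = atan2(p_y, p_x) ≈ 15.00°.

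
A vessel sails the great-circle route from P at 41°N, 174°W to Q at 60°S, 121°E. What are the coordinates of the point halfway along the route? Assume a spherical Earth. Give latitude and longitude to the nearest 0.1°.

≈ 11.1°S, 160.9°E

The haversine formula gives a central angle δ ≈ 1.992 rad (114.1°) between the endpoints.
Interpolate at f = 1/2 with slerp weights a = sin((1−f)δ)/sin δ ≈ 0.920, b = sin(fδ)/sin δ ≈ 0.920.
p = a·p₁ + b·p₂ ≈ (-0.927, 0.322, -0.193); φ = arcsin(p_z) ≈ -11.13°, λ = atan2(p_y, p_x) ≈ 160.87°.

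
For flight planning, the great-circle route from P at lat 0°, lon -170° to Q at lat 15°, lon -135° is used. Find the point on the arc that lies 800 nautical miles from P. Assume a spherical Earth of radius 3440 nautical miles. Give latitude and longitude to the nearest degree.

The haversine formula gives a central angle δ ≈ 0.658 rad (37.7°) between the endpoints. The total great-circle distance is δ·R ≈ 0.658 × 3440 ≈ 2263 nmi, so the target fraction is f = 800/2263 ≈ 0.353.
Interpolate at f ≈ 0.353 with slerp weights a = sin((1−f)δ)/sin δ ≈ 0.675, b = sin(fδ)/sin δ ≈ 0.377.
p = a·p₁ + b·p₂ ≈ (-0.922, -0.375, 0.098); φ = arcsin(p_z) ≈ 5.60°, λ = atan2(p_y, p_x) ≈ -157.89°.

≈ lat 6°, lon -158°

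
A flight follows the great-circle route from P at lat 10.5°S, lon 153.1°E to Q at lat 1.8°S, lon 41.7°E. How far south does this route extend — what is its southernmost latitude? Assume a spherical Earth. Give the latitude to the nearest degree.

≈ 12°S

The great circle lies in the plane with unit normal n̂ = (p₁ × p₂)/|p₁ × p₂|.
Here n̂_z ≈ -0.978; the vertex latitude is φ_max = arccos|n̂_z| ≈ 12.1°.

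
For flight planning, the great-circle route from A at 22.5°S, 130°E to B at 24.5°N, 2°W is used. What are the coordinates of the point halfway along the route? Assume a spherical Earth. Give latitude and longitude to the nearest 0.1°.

Convert each endpoint to a unit vector on the sphere (x = cos φ cos λ, y = cos φ sin λ, z = sin φ).
The central angle between the endpoints is δ = arccos(p₁·p₂) ≈ 2.376 rad (136.2°).
Interpolate at f = 1/2 with slerp weights a = sin((1−f)δ)/sin δ ≈ 1.339, b = sin(fδ)/sin δ ≈ 1.339.
p = a·p₁ + b·p₂ ≈ (0.423, 0.905, 0.043); φ = arcsin(p_z) ≈ 2.46°, λ = atan2(p_y, p_x) ≈ 64.98°.

≈ 2.5°N, 65.0°E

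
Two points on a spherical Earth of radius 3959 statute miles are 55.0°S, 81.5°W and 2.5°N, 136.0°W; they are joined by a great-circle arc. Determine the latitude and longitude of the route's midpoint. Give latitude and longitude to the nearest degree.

≈ 29°S, 117°W

Convert each endpoint to a unit vector on the sphere (x = cos φ cos λ, y = cos φ sin λ, z = sin φ).
The central angle between the endpoints is δ = arccos(p₁·p₂) ≈ 1.269 rad (72.7°).
Interpolate at f = 1/2 with slerp weights a = sin((1−f)δ)/sin δ ≈ 0.621, b = sin(fδ)/sin δ ≈ 0.621.
p = a·p₁ + b·p₂ ≈ (-0.394, -0.783, -0.482); φ = arcsin(p_z) ≈ -28.78°, λ = atan2(p_y, p_x) ≈ -116.68°.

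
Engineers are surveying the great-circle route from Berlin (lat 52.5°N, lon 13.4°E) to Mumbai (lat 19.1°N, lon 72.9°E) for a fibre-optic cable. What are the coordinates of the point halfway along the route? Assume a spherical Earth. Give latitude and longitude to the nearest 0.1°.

≈ lat 39.5°N, lon 50.2°E

Convert each endpoint to a unit vector on the sphere (x = cos φ cos λ, y = cos φ sin λ, z = sin φ).
The central angle between the endpoints is δ = arccos(p₁·p₂) ≈ 0.987 rad (56.5°).
Interpolate at f = 1/2 with slerp weights a = sin((1−f)δ)/sin δ ≈ 0.568, b = sin(fδ)/sin δ ≈ 0.568.
p = a·p₁ + b·p₂ ≈ (0.494, 0.593, 0.636); φ = arcsin(p_z) ≈ 39.50°, λ = atan2(p_y, p_x) ≈ 50.20°.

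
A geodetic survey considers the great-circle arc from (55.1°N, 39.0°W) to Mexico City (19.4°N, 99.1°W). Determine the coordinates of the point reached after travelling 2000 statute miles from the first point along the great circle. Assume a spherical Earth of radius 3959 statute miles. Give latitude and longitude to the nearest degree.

≈ (41°N, 77°W)

Write both endpoints as unit vectors p₁, p₂ with components (cos φ cos λ, cos φ sin λ, sin φ).
The central angle between the endpoints is δ = arccos(p₁·p₂) ≈ 0.999 rad (57.2°). The total great-circle distance is δ·R ≈ 0.999 × 3959 ≈ 3954 mi, so the target fraction is f = 2000/3954 ≈ 0.506.
Interpolate at f ≈ 0.506 with slerp weights a = sin((1−f)δ)/sin δ ≈ 0.563, b = sin(fδ)/sin δ ≈ 0.576.
p = a·p₁ + b·p₂ ≈ (0.165, -0.739, 0.653); φ = arcsin(p_z) ≈ 40.79°, λ = atan2(p_y, p_x) ≈ -77.44°.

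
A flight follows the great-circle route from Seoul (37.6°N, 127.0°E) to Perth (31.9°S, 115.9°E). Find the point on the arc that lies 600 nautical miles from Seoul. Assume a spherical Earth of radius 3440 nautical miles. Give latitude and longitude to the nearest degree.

≈ 28°N, 125°E

Write both endpoints as unit vectors p₁, p₂ with components (cos φ cos λ, cos φ sin λ, sin φ).
The central angle between the endpoints is δ = arccos(p₁·p₂) ≈ 1.226 rad (70.3°). The total great-circle distance is δ·R ≈ 1.226 × 3440 ≈ 4219 nmi, so the target fraction is f = 600/4219 ≈ 0.142.
Interpolate at f ≈ 0.142 with slerp weights a = sin((1−f)δ)/sin δ ≈ 0.923, b = sin(fδ)/sin δ ≈ 0.184.
p = a·p₁ + b·p₂ ≈ (-0.508, 0.725, 0.465); φ = arcsin(p_z) ≈ 27.74°, λ = atan2(p_y, p_x) ≈ 125.05°.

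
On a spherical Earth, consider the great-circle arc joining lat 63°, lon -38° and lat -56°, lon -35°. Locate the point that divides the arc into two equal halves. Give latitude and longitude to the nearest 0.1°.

≈ lat 3.5°, lon -36.3°

The haversine formula gives a central angle δ ≈ 2.077 rad (119.0°) between the endpoints.
Interpolate at f = 1/2 with slerp weights a = sin((1−f)δ)/sin δ ≈ 0.985, b = sin(fδ)/sin δ ≈ 0.985.
p = a·p₁ + b·p₂ ≈ (0.804, -0.592, 0.061); φ = arcsin(p_z) ≈ 3.50°, λ = atan2(p_y, p_x) ≈ -36.34°.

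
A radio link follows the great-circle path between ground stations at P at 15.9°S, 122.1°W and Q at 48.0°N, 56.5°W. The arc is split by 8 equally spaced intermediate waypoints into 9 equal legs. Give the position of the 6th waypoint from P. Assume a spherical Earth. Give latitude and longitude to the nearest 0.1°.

≈ 29.8°N, 85.7°W

Convert each endpoint to a unit vector on the sphere (x = cos φ cos λ, y = cos φ sin λ, z = sin φ).
The central angle between the endpoints is δ = arccos(p₁·p₂) ≈ 1.509 rad (86.4°).
Interpolate at f = 6/9 with slerp weights a = sin((1−f)δ)/sin δ ≈ 0.483, b = sin(fδ)/sin δ ≈ 0.846.
p = a·p₁ + b·p₂ ≈ (0.066, -0.866, 0.497); φ = arcsin(p_z) ≈ 29.77°, λ = atan2(p_y, p_x) ≈ -85.66°.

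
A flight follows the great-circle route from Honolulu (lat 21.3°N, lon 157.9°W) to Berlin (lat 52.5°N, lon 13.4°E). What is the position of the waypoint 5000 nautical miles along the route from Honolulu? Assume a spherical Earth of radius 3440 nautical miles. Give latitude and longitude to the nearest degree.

≈ lat 74°N, lon 1°E

Convert each endpoint to a unit vector on the sphere (x = cos φ cos λ, y = cos φ sin λ, z = sin φ).
The central angle between the endpoints is δ = arccos(p₁·p₂) ≈ 1.847 rad (105.8°). The total great-circle distance is δ·R ≈ 1.847 × 3440 ≈ 6353 nmi, so the target fraction is f = 5000/6353 ≈ 0.787.
Interpolate at f ≈ 0.787 with slerp weights a = sin((1−f)δ)/sin δ ≈ 0.398, b = sin(fδ)/sin δ ≈ 1.032.
p = a·p₁ + b·p₂ ≈ (0.267, 0.006, 0.964); φ = arcsin(p_z) ≈ 74.48°, λ = atan2(p_y, p_x) ≈ 1.29°.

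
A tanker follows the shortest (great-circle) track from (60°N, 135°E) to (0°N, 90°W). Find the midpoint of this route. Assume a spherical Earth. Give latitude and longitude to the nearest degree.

≈ (50°N, 119°W)

Convert each endpoint to a unit vector on the sphere (x = cos φ cos λ, y = cos φ sin λ, z = sin φ).
The central angle between the endpoints is δ = arccos(p₁·p₂) ≈ 1.932 rad (110.7°).
Interpolate at f = 1/2 with slerp weights a = sin((1−f)δ)/sin δ ≈ 0.879, b = sin(fδ)/sin δ ≈ 0.879.
p = a·p₁ + b·p₂ ≈ (-0.311, -0.569, 0.762); φ = arcsin(p_z) ≈ 49.61°, λ = atan2(p_y, p_x) ≈ -118.68°.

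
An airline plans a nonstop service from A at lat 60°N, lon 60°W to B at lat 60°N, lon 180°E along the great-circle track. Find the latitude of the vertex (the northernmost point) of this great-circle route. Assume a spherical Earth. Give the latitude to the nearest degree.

≈ 74°N

The great circle lies in the plane with unit normal n̂ = (p₁ × p₂)/|p₁ × p₂|.
Here n̂_z ≈ -0.277; the vertex latitude is φ_max = arccos|n̂_z| ≈ 73.9°.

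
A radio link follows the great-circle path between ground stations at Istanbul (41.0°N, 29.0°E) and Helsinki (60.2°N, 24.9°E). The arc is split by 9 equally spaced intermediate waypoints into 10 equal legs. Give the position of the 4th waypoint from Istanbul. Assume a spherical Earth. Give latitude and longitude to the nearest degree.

≈ 49°N, 28°E

Convert each endpoint to a unit vector on the sphere (x = cos φ cos λ, y = cos φ sin λ, z = sin φ).
The central angle between the endpoints is δ = arccos(p₁·p₂) ≈ 0.338 rad (19.4°).
Interpolate at f = 4/10 with slerp weights a = sin((1−f)δ)/sin δ ≈ 0.607, b = sin(fδ)/sin δ ≈ 0.406.
p = a·p₁ + b·p₂ ≈ (0.584, 0.307, 0.751); φ = arcsin(p_z) ≈ 48.70°, λ = atan2(p_y, p_x) ≈ 27.75°.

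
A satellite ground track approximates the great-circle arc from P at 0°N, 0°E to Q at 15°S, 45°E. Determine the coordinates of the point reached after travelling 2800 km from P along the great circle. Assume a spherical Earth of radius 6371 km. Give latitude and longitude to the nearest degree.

Convert each endpoint to a unit vector on the sphere (x = cos φ cos λ, y = cos φ sin λ, z = sin φ).
The central angle between the endpoints is δ = arccos(p₁·p₂) ≈ 0.819 rad (46.9°). The total great-circle distance is δ·R ≈ 0.819 × 6371 ≈ 5217 km, so the target fraction is f = 2800/5217 ≈ 0.537.
Interpolate at f ≈ 0.537 with slerp weights a = sin((1−f)δ)/sin δ ≈ 0.507, b = sin(fδ)/sin δ ≈ 0.583.
p = a·p₁ + b·p₂ ≈ (0.905, 0.398, -0.151); φ = arcsin(p_z) ≈ -8.67°, λ = atan2(p_y, p_x) ≈ 23.73°.

≈ 9°S, 24°E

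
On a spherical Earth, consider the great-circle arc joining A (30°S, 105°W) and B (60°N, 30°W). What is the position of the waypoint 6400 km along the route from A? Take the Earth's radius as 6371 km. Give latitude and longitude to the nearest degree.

Convert each endpoint to a unit vector on the sphere (x = cos φ cos λ, y = cos φ sin λ, z = sin φ).
The central angle between the endpoints is δ = arccos(p₁·p₂) ≈ 1.898 rad (108.7°). The total great-circle distance is δ·R ≈ 1.898 × 6371 ≈ 12089 km, so the target fraction is f = 6400/12089 ≈ 0.529.
Interpolate at f ≈ 0.529 with slerp weights a = sin((1−f)δ)/sin δ ≈ 0.822, b = sin(fδ)/sin δ ≈ 0.891.
p = a·p₁ + b·p₂ ≈ (0.201, -0.911, 0.360); φ = arcsin(p_z) ≈ 21.13°, λ = atan2(p_y, p_x) ≈ -77.52°.

≈ (21°N, 78°W)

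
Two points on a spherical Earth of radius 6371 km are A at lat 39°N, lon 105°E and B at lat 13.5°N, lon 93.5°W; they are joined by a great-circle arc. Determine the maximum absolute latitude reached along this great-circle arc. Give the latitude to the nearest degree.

≈ 73°N

The great circle lies in the plane with unit normal n̂ = (p₁ × p₂)/|p₁ × p₂|.
Here n̂_z ≈ +0.292; the vertex latitude is φ_max = arccos|n̂_z| ≈ 73.0°.
Check via Clairaut: cos φ_max = |cos φ₁| · sin C = cos(39.0°)·sin(22.1°) ≈ 0.292, again giving ≈ 73.0°.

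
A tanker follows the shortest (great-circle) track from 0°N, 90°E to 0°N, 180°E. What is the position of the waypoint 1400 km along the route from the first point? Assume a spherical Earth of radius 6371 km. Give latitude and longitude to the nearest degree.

Write both endpoints as unit vectors p₁, p₂ with components (cos φ cos λ, cos φ sin λ, sin φ).
The central angle between the endpoints is δ = arccos(p₁·p₂) ≈ 1.571 rad (90.0°). The total great-circle distance is δ·R ≈ 1.571 × 6371 ≈ 10008 km, so the target fraction is f = 1400/10008 ≈ 0.140.
Interpolate at f ≈ 0.140 with slerp weights a = sin((1−f)δ)/sin δ ≈ 0.976, b = sin(fδ)/sin δ ≈ 0.218.
p = a·p₁ + b·p₂ ≈ (-0.218, 0.976, 0.000); φ = arcsin(p_z) ≈ 0.00°, λ = atan2(p_y, p_x) ≈ 102.59°.

≈ 0°N, 103°E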